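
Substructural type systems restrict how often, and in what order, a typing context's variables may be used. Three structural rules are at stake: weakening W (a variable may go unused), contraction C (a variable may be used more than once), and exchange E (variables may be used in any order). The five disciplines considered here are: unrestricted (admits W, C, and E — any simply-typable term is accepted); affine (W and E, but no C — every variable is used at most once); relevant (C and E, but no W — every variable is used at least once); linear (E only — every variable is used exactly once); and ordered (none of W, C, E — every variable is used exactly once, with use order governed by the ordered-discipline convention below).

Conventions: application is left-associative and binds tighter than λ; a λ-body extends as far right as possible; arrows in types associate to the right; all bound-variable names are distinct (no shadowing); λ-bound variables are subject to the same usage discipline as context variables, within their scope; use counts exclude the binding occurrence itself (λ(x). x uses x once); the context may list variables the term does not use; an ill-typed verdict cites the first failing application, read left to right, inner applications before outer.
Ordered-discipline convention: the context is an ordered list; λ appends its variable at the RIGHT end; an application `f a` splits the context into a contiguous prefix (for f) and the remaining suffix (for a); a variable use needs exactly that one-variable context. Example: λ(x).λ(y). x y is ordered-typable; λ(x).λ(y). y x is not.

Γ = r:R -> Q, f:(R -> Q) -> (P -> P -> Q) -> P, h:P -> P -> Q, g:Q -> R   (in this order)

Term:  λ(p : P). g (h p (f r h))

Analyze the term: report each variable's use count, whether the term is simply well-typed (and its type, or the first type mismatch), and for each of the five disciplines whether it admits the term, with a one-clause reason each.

counts: r=1, f=1, h=2, g=1, p (bound)=1
order of uses: g, h, p, f, r, h
typing: the term checks, with type P -> R
ordered: ✗, uses contraction: h ×2
linear: ✗, uses contraction: h ×2
affine: ✗, uses contraction: h ×2
relevant: ✓, r, f, h, g, p: all used, weakening unneeded
unrestricted: ✓, simply typable at P -> R; W, C, E all held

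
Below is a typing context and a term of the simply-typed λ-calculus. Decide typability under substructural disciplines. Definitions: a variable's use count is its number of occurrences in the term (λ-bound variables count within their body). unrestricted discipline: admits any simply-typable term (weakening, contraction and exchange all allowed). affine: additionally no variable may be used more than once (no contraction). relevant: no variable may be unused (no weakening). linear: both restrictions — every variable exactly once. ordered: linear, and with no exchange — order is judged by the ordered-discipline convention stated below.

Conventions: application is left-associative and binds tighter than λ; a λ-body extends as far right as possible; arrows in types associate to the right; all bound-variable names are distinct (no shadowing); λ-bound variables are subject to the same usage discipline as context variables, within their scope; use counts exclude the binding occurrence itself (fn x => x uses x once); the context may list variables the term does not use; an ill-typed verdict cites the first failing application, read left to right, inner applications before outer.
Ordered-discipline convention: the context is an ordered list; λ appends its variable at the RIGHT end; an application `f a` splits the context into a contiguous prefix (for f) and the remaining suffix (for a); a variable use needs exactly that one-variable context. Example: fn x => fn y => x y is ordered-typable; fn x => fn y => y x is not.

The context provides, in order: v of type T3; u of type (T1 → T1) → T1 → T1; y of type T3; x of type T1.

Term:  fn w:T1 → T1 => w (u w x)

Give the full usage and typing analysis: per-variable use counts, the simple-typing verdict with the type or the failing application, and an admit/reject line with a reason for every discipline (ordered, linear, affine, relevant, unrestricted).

use counts: v: 0, u: 1, y: 0, x: 1, w (λ-bound): 2
use order (left to right): w, u, w, x
typing: ✓ — (T1 → T1) → T1
ordered: ✗, repeated use of w ×2; unused: v, y — weakening required
linear: ✗, repeated use of w ×2; unused: v, y — weakening required
affine: ✗, repeated use of w ×2
relevant: ✗, unused: v, y — weakening required
unrestricted: ✓, type-checks ((T1 → T1) → T1) and nothing is barred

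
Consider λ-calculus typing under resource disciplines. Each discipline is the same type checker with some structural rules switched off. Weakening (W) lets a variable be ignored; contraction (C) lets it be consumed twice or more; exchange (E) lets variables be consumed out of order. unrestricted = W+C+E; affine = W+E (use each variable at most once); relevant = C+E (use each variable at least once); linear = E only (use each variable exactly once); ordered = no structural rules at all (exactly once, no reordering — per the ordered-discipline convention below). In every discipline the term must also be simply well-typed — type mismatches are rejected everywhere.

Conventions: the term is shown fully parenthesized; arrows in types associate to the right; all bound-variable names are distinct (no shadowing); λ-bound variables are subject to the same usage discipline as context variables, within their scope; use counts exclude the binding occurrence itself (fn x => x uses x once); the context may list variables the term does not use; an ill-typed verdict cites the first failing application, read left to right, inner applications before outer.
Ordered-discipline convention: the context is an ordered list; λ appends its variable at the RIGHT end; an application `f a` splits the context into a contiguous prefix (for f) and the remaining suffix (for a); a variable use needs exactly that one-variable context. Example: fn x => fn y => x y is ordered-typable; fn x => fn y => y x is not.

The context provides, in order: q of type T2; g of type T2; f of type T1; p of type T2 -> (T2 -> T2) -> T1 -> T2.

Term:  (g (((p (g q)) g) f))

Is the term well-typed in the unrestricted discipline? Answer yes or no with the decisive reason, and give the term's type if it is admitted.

no — not simply typable
counts: q=1; g=3; f=1; p=1
uses in reading order: g, p, g, q, g, f
typing: ill-typed: non-arrow in function slot: T2
across the five disciplines: ordered ✗; linear ✗; affine ✗; relevant ✗; unrestricted ✗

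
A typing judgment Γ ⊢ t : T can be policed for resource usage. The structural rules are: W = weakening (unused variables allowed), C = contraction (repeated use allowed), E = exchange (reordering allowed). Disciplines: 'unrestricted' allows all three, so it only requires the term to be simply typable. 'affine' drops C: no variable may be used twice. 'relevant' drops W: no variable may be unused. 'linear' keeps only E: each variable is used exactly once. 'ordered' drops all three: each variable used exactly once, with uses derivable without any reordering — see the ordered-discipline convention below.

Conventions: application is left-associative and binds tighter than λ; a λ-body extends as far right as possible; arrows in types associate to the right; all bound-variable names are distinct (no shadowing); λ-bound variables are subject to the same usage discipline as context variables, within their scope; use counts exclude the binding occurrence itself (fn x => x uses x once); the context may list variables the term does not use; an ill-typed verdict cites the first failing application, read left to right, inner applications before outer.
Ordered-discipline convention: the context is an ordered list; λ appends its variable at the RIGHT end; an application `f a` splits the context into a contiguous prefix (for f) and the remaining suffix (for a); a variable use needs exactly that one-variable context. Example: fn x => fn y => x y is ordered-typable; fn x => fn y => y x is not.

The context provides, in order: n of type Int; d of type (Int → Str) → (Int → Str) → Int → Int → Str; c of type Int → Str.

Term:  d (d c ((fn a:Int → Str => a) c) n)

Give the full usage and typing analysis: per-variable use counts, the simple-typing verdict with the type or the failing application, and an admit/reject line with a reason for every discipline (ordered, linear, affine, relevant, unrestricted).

counts: n=1, d=2, c=2, a (λ-bound)=1
order of uses: d, d, c, a, c, n
typing: well-typed — term : (Int → Str) → Int → Int → Str
ordered: ✗ — d ×2, c ×2 used more than once (contraction)
linear: ✗ — d ×2, c ×2 used more than once (contraction)
affine: ✗ — d ×2, c ×2 used more than once (contraction)
relevant: ✓ — at least one use each (n, d, c, a)
unrestricted: ✓ — simply typable at (Int → Str) → Int → Int → Str; W, C, E all held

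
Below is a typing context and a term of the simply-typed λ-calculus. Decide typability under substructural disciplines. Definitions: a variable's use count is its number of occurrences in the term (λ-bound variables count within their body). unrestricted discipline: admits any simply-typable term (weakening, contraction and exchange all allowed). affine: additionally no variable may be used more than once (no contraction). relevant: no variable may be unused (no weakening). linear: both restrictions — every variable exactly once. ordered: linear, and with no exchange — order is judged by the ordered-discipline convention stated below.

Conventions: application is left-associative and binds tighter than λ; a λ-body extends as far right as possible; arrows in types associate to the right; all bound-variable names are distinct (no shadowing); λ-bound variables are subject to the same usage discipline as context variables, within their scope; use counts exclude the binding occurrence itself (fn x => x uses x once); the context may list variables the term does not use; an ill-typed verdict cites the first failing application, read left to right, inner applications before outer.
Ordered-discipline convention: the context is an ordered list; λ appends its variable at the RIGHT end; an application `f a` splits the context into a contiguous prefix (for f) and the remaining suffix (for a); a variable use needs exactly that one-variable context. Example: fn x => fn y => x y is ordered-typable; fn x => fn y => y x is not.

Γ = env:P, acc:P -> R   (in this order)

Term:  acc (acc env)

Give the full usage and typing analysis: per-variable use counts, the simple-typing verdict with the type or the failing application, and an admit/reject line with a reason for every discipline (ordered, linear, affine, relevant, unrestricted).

variable uses: env: 1; acc: 2
order of uses: acc, acc, env
typing: ill-typed: an application expects P but receives R
ordered: ✗ — a type mismatch blocks all five
linear: ✗ — the type mismatch rejects it
affine: ✗ — not simply typable
relevant: ✗ — fails simple typing
unrestricted: ✗ — a type mismatch blocks all five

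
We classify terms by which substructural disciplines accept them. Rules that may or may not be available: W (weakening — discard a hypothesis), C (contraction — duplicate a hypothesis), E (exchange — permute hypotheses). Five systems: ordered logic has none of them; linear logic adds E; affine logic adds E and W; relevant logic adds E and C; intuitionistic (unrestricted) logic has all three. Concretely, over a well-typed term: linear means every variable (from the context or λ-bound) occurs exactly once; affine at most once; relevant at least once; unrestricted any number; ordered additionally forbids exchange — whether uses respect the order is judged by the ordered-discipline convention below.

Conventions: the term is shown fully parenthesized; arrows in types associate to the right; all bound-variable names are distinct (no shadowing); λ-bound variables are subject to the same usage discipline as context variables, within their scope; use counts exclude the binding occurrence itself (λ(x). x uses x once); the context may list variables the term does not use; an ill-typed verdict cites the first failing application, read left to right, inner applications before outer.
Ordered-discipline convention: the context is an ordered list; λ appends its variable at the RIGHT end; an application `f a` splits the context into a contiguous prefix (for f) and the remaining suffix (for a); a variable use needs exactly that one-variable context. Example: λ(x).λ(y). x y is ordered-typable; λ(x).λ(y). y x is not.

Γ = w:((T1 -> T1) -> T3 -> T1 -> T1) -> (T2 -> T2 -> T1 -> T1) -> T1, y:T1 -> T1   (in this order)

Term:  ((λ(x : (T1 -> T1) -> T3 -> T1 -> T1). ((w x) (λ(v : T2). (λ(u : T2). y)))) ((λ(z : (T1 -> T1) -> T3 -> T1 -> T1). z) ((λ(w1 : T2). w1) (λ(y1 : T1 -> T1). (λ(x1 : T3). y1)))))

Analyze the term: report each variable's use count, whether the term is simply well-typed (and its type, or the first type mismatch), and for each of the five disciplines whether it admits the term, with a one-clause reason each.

counts: w ×1, y ×1, x (bound) ×1, v (bound) ×0, u (bound) ×0, z (bound) ×1, w1 (bound) ×1, y1 (bound) ×1, x1 (bound) ×0
left-to-right use order: w, x, y, z, w1, y1
typing: ill-typed: an application expects T2 but receives (T1 -> T1) -> T3 -> T1 -> T1
ordered ✗ (the type mismatch rejects it)
linear ✗ (not simply typable)
affine ✗ (fails simple typing)
relevant ✗ (a type mismatch blocks all five)
unrestricted ✗ (the type mismatch rejects it)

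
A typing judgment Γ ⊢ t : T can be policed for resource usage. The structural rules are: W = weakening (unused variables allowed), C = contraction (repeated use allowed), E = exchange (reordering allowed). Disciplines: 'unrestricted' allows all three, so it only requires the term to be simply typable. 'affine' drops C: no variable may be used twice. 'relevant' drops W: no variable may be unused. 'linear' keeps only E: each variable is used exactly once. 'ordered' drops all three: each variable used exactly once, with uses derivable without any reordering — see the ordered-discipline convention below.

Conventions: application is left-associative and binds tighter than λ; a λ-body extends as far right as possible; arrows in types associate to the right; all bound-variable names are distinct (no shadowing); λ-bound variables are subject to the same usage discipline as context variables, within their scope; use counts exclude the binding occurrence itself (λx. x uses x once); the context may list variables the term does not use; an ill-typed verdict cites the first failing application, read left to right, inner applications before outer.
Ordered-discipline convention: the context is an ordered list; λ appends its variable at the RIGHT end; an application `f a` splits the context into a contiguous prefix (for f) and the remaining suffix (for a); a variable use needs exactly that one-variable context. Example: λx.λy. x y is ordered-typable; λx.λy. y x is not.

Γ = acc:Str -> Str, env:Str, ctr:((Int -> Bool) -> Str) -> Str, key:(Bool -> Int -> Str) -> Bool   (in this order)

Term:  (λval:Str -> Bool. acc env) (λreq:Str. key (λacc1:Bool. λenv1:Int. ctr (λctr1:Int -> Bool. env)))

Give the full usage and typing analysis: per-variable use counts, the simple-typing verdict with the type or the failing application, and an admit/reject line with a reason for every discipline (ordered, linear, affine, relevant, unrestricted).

usage: acc: 1; env: 2; ctr: 1; key: 1; val (λ-bound): 0; req (λ-bound): 0; acc1 (λ-bound): 0; env1 (λ-bound): 0; ctr1 (λ-bound): 0
uses in reading order: acc, env, key, ctr, env
typing: well-typed at Str
ordered: ✗, repeated use of env ×2; val, req, acc1, env1, ctr1 left unused
linear: ✗, repeated use of env ×2; val, req, acc1, env1, ctr1 left unused
affine: ✗, repeated use of env ×2
relevant: ✗, val, req, acc1, env1, ctr1 left unused
unrestricted: ✓, typability at Str is all that's needed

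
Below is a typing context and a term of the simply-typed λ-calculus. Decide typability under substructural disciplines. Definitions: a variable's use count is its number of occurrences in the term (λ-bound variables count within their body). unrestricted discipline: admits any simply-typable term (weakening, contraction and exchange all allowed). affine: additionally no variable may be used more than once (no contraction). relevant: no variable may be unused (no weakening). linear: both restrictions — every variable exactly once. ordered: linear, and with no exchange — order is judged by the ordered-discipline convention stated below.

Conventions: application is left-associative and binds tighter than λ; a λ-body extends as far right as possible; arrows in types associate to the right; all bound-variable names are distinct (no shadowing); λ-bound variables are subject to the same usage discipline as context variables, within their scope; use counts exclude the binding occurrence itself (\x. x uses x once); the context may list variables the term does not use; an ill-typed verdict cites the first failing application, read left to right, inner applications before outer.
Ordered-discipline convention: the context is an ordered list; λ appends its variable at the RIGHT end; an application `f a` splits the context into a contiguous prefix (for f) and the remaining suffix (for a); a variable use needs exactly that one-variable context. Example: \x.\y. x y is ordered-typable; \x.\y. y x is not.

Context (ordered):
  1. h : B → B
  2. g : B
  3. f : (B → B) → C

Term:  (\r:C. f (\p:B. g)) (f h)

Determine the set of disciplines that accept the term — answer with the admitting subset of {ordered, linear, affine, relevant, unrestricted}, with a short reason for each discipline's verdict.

admitting disciplines: unrestricted
variable uses: h ×1; g ×1; f ×2; r (bound) ×0; p (bound) ×0
left-to-right use order: f, g, f, h
typing: ✓ — C
ordered ✗ (uses contraction: f ×2; needs weakening: r, p unused)
linear ✗ (uses contraction: f ×2; needs weakening: r, p unused)
affine ✗ (uses contraction: f ×2)
relevant ✗ (needs weakening: r, p unused)
unrestricted ✓ (type-checks (C) and nothing is barred)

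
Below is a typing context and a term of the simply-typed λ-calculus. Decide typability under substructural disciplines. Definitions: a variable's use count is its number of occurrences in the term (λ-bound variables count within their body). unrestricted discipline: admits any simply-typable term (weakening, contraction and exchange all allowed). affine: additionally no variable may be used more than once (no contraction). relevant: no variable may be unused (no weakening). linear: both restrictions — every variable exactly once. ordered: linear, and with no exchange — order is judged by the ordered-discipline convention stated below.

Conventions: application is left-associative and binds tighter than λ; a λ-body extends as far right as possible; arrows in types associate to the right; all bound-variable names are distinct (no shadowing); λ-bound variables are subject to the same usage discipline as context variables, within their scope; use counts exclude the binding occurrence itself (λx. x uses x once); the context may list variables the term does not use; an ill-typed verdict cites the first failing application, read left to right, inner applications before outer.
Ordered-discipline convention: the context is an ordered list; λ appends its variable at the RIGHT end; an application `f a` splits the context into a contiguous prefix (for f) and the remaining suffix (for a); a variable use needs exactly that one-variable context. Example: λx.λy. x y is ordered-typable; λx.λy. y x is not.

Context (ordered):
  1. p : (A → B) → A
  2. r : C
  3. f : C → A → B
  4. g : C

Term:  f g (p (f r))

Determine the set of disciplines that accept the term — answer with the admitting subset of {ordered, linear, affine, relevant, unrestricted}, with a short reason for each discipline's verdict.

accepted by: relevant, unrestricted
use counts: p: 1; r: 1; f: 2; g: 1
order of uses: f, g, p, f, r
typing: the term checks, with type B
ordered: ✗, uses contraction: f ×2
linear: ✗, uses contraction: f ×2
affine: ✗, uses contraction: f ×2
relevant: ✓, at least one use each (p, r, f, g)
unrestricted: ✓, simply typable at B; W, C, E all held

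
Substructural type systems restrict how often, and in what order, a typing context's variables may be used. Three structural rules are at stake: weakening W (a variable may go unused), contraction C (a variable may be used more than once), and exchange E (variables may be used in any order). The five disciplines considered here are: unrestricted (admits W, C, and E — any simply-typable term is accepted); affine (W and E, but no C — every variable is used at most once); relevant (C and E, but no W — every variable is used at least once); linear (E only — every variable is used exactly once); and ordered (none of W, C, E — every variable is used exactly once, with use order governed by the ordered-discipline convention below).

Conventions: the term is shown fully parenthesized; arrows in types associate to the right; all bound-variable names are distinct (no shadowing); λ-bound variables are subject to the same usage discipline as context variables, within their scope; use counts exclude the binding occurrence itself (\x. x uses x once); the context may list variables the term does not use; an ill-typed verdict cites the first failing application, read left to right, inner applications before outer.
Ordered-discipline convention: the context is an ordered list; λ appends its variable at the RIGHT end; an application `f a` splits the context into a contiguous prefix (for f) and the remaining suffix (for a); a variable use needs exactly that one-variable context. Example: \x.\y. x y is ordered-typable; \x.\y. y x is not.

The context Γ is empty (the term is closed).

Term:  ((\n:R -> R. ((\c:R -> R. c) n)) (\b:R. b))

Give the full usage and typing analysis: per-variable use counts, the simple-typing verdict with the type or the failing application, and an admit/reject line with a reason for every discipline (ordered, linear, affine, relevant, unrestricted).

variable uses: n (λ-bound): 1, c (λ-bound): 1, b (λ-bound): 1
uses in reading order: c, n, b
typing: the term checks, with type R -> R
ordered ✓ (single-use (n, c, b), ordered derivation ok)
linear ✓ (n, c, b: one use apiece)
affine ✓ (no duplicate uses among n, c, b)
relevant ✓ (at least one use each (n, c, b))
unrestricted ✓ (typability at R -> R is all that's needed)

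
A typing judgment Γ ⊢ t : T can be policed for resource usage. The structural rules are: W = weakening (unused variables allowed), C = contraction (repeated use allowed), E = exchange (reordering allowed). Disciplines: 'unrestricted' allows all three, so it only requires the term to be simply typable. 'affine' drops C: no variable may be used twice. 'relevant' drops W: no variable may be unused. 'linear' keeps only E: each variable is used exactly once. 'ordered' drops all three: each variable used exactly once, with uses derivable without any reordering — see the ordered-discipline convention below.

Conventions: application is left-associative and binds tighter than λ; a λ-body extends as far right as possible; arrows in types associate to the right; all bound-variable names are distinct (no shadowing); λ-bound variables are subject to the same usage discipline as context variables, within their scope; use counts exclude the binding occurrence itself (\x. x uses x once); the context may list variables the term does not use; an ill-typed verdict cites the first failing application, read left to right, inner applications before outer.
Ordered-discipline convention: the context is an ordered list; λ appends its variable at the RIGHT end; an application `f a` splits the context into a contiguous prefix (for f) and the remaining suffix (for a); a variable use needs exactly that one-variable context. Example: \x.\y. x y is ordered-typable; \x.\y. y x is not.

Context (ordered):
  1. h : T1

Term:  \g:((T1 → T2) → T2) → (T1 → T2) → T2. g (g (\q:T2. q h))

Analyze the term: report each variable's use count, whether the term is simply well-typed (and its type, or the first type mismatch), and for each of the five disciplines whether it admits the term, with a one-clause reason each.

variable uses: h: 1×; g (bound): 2×; q (bound): 1×
order of uses: g, g, q, h
typing: ill-typed: non-function type T2 applied to an argument
ordered: ✗, a type mismatch blocks all five
linear: ✗, the type mismatch rejects it
affine: ✗, not simply typable
relevant: ✗, fails simple typing
unrestricted: ✗, a type mismatch blocks all five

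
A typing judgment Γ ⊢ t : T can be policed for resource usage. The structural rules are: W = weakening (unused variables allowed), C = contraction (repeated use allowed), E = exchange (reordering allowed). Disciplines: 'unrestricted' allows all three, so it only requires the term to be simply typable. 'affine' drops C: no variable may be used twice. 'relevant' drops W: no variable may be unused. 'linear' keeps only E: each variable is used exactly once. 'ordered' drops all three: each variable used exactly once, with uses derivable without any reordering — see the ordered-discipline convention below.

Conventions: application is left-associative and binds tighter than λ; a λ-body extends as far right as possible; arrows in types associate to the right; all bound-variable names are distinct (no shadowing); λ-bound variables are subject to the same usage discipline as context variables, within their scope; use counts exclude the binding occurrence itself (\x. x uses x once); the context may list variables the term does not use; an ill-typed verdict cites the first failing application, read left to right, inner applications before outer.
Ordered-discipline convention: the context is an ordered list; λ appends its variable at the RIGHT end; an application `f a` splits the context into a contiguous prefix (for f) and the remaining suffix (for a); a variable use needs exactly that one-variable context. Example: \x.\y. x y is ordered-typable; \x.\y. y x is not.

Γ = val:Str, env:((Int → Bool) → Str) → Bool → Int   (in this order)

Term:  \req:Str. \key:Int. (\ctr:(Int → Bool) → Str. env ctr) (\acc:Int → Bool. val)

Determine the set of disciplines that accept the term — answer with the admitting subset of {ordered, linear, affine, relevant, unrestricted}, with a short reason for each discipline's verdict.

accepted by: affine, unrestricted
use counts: val ×1; env ×1; req (bound) ×0; key (bound) ×0; ctr (bound) ×1; acc (bound) ×0
use order (left to right): env, ctr, val
typing: well-typed at Str → Int → Bool → Int
ordered: ✗, needs weakening: req, key, acc unused
linear: ✗, needs weakening: req, key, acc unused
affine: ✓, val, env, req, key, ctr, acc: no repeats, contraction unneeded
relevant: ✗, needs weakening: req, key, acc unused
unrestricted: ✓, type-checks (Str → Int → Bool → Int) and nothing is barred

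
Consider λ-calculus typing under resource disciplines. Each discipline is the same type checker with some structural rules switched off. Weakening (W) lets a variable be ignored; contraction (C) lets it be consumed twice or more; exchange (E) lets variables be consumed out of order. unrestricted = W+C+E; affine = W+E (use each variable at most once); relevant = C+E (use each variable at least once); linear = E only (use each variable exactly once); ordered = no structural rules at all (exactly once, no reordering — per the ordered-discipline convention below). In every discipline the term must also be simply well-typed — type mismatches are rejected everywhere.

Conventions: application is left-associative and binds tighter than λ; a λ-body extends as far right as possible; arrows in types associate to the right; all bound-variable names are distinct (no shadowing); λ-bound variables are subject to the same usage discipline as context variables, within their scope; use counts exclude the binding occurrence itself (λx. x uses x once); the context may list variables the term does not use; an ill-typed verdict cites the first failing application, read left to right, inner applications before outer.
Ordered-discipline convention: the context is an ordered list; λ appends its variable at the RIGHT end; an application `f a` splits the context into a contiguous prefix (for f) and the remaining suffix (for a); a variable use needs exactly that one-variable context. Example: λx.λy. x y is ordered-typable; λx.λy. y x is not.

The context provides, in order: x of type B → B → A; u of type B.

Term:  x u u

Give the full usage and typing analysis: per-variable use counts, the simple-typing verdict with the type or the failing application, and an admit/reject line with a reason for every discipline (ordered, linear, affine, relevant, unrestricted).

usage: x=1; u=2
order of uses: x, u, u
typing: well-typed at A
ordered ✗ (needs contraction — u ×2)
linear ✗ (needs contraction — u ×2)
affine ✗ (needs contraction — u ×2)
relevant ✓ (every one of x, u appears)
unrestricted ✓ (well-typed at A; no restrictions here)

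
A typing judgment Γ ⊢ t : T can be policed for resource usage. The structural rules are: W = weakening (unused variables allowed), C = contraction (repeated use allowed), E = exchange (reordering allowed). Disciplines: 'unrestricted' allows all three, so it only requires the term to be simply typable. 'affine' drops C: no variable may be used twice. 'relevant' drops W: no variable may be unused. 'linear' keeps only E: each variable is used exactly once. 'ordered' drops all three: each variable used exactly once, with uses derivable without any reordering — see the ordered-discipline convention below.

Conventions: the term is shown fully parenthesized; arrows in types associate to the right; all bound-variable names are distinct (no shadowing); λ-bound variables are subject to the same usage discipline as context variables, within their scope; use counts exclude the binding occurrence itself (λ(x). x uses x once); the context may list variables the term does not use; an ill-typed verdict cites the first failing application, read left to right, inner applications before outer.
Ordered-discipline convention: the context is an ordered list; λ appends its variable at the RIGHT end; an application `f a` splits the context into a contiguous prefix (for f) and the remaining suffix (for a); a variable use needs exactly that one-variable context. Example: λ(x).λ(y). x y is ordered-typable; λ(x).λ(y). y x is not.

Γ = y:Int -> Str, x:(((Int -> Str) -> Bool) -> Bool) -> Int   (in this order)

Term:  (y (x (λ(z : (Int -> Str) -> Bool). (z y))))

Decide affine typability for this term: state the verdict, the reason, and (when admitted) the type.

no — y ×2 used more than once (contraction)
use counts: y=2; x=1; z [bound]=1
use order (left to right): y, x, z, y
typing: well-typed — term : Str
summary: ordered ✗; linear ✗; affine ✗; relevant ✓; unrestricted ✓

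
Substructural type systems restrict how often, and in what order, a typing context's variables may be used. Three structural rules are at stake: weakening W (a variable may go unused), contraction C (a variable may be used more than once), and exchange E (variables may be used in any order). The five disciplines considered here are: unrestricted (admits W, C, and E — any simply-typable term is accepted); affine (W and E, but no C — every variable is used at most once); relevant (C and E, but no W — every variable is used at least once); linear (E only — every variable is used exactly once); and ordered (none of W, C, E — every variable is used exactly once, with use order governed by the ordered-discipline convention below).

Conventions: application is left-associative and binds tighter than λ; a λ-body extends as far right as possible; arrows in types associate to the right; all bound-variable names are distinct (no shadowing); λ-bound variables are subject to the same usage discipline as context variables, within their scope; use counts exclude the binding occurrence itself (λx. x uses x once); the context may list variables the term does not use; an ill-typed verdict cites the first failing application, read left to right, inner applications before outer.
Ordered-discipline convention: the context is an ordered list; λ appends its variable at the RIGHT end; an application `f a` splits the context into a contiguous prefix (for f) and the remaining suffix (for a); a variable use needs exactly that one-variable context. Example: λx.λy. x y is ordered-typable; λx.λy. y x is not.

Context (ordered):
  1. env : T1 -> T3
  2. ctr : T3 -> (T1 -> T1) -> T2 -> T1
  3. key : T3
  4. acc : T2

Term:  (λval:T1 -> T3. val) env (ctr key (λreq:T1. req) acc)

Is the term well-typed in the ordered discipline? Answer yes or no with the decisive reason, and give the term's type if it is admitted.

yes — env, ctr, key, acc, val, req: once each, no exchange needed; term : T3
counts: env ×1, ctr ×1, key ×1, acc ×1, val (bound) ×1, req (bound) ×1
order of uses: val, env, ctr, key, req, acc
typing: the term checks, with type T3
all disciplines: ordered ✓, linear ✓, affine ✓, relevant ✓, unrestricted ✓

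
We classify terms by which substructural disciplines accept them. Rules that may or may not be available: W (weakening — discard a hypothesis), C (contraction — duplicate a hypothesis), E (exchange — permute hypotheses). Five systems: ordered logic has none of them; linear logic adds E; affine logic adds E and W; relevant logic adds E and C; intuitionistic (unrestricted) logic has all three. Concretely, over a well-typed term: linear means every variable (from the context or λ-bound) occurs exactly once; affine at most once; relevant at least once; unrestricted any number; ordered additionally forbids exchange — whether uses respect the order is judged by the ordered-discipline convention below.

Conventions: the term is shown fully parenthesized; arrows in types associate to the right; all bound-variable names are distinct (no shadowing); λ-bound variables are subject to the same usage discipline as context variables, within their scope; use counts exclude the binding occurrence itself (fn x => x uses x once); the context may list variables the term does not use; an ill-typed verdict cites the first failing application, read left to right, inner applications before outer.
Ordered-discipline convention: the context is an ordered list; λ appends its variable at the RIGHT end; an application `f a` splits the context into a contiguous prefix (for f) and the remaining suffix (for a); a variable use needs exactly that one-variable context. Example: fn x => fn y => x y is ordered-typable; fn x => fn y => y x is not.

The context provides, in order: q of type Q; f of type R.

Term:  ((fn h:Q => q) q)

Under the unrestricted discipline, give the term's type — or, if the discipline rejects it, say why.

term : Q
use counts: q=2; f=0; h [bound]=0
order of uses: q, q
typing: the term checks, with type Q
summary: ordered ✗ | linear ✗ | affine ✗ | relevant ✗ | unrestricted ✓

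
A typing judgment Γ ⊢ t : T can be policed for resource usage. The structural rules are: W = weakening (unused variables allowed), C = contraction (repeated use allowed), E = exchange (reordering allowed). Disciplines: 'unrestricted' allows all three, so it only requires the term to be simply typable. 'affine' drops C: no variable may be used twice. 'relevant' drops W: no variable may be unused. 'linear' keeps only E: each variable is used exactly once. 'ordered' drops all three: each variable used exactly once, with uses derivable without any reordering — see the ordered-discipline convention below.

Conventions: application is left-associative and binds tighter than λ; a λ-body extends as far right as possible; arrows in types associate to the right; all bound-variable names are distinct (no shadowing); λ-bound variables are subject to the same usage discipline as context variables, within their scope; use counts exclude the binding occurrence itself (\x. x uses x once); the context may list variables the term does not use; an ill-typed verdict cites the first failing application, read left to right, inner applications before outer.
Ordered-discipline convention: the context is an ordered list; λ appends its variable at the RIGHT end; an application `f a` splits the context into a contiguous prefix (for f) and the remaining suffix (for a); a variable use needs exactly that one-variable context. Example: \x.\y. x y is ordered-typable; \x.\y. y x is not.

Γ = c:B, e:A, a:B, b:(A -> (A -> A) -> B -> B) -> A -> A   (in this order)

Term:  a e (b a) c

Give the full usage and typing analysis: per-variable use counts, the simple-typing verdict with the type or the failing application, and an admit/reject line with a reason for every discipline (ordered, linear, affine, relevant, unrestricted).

counts: c: 1, e: 1, a: 2, b: 1
use order (left to right): a, e, b, a, c
typing: ill-typed: can't apply a value of type B
ordered ✗ (the type mismatch rejects it)
linear ✗ (not simply typable)
affine ✗ (fails simple typing)
relevant ✗ (a type mismatch blocks all five)
unrestricted ✗ (the type mismatch rejects it)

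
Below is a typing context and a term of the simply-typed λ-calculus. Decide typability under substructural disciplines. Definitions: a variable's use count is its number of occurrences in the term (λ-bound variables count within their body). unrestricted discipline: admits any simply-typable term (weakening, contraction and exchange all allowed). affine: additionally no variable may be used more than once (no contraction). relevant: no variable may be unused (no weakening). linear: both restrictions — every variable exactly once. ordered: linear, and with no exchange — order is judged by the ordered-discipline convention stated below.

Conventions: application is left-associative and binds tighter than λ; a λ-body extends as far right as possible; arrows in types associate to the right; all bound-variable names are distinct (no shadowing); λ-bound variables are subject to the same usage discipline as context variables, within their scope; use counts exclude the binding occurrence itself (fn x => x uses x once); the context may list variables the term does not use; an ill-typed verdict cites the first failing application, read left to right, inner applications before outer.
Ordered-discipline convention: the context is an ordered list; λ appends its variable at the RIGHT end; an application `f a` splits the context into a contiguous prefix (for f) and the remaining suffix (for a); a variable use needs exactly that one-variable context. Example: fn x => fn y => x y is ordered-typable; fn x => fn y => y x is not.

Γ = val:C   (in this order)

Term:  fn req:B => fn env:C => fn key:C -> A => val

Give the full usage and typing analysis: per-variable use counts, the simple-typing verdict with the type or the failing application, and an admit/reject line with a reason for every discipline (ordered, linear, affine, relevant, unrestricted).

variable uses: val=1, req (λ-bound)=0, env (λ-bound)=0, key (λ-bound)=0
left-to-right use order: val
typing: well-typed — term : B -> C -> (C -> A) -> C
ordered ✗ (unused: req, env, key — weakening required)
linear ✗ (unused: req, env, key — weakening required)
affine ✓ (no duplicate uses among val, req, env, key)
relevant ✗ (unused: req, env, key — weakening required)
unrestricted ✓ (well-typed at B -> C -> (C -> A) -> C; no restrictions here)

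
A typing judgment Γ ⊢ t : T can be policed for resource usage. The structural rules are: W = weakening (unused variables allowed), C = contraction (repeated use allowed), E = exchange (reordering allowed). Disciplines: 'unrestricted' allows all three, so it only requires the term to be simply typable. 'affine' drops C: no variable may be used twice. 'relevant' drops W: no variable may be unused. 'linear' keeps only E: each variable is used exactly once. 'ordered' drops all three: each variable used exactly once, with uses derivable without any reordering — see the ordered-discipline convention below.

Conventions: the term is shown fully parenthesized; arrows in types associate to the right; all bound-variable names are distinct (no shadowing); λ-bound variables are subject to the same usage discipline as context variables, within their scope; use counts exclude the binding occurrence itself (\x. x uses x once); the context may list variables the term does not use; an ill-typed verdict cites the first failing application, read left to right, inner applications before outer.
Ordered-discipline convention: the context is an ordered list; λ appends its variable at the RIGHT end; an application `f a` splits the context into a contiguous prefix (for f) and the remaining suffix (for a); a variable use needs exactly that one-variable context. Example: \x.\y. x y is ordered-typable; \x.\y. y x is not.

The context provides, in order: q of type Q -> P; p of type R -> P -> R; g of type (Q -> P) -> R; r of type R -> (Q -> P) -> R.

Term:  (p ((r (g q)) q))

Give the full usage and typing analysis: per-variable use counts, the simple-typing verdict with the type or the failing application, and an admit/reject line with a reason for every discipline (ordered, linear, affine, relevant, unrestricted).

usage: q=2, p=1, g=1, r=1
left-to-right use order: p, r, g, q, q
typing: well-typed — term : P -> R
ordered: ✗ — uses contraction: q ×2
linear: ✗ — uses contraction: q ×2
affine: ✗ — uses contraction: q ×2
relevant: ✓ — at least one use each (q, p, g, r)
unrestricted: ✓ — typability at P -> R is all that's needed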